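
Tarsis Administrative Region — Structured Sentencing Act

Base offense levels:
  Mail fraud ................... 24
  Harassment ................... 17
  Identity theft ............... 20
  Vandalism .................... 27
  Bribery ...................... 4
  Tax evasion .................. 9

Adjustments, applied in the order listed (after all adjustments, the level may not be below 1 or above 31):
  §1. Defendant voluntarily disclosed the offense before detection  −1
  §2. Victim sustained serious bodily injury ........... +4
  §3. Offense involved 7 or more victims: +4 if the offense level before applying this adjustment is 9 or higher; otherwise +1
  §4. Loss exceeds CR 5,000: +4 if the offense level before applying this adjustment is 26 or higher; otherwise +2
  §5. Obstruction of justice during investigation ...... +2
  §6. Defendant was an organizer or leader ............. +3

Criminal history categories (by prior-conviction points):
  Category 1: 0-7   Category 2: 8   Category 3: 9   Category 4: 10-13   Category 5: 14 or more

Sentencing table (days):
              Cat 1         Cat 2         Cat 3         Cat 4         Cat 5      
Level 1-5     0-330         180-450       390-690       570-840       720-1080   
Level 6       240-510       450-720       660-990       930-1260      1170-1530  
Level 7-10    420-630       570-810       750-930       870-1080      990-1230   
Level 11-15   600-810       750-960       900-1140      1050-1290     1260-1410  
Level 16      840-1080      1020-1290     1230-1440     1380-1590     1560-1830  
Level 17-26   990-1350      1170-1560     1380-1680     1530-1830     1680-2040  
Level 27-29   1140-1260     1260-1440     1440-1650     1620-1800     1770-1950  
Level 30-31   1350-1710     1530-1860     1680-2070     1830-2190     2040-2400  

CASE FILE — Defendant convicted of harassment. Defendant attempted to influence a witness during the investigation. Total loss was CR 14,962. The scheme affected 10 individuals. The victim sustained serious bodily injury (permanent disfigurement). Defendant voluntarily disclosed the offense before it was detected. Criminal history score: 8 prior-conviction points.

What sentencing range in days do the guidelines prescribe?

Base offense level for harassment: 17.
§1 applies: 17 − 1 = 16.
§2 applies: 16 + 4 = 20.
§3 applies (level before this adjustment is 20 ≥ 9, so +4): 20 + 4 = 24.
§4 applies (level before this adjustment is 24 < 26, so +2): 24 + 2 = 26.
§5 applies: 26 + 2 = 28.
§6 does not apply.
Final offense level: 28.
Criminal history: 8 prior points → Category 2 (8).
Level 28 falls in the 27-29 band.
Grid: Level 27-29 × Category 2 = 1260-1440 days.

1260-1440 days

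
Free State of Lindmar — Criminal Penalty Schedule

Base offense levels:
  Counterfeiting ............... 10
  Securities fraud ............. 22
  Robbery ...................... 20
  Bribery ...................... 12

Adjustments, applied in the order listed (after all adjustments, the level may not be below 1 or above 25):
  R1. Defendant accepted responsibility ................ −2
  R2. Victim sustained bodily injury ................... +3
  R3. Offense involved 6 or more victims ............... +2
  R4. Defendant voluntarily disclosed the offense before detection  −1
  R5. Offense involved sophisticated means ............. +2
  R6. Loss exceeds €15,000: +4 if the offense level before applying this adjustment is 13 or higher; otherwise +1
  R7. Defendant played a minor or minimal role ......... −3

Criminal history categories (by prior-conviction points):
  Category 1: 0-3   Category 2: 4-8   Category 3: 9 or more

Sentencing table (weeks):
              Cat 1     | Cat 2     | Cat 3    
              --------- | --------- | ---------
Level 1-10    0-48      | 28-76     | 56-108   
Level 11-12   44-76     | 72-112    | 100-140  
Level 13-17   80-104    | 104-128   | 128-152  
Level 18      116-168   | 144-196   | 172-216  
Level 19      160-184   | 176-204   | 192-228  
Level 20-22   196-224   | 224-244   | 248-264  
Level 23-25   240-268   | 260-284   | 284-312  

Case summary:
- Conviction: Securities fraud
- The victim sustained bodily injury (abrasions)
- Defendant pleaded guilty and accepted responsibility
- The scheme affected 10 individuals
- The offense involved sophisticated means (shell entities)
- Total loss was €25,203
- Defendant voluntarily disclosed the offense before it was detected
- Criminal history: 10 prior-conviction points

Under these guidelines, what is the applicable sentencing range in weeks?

Base offense level for securities fraud: 22.
R1 applies: 22 − 2 = 20.
R2 applies: 20 + 3 = 23.
R3 applies: 23 + 2 = 25.
R4 applies: 25 − 1 = 24.
R5 applies: 24 + 2 = 26.
R6 applies (level before this adjustment is 26 ≥ 13, so +4): 26 + 4 = 30.
Level 30 exceeds the maximum of 25; capped at 25.
Final offense level: 25.
Criminal history: 10 prior points → Category 3 (9+).
Level 25 falls in the 23-25 band.
Grid: Level 23-25 × Category 3 = 284-312 weeks.

284-312 weeks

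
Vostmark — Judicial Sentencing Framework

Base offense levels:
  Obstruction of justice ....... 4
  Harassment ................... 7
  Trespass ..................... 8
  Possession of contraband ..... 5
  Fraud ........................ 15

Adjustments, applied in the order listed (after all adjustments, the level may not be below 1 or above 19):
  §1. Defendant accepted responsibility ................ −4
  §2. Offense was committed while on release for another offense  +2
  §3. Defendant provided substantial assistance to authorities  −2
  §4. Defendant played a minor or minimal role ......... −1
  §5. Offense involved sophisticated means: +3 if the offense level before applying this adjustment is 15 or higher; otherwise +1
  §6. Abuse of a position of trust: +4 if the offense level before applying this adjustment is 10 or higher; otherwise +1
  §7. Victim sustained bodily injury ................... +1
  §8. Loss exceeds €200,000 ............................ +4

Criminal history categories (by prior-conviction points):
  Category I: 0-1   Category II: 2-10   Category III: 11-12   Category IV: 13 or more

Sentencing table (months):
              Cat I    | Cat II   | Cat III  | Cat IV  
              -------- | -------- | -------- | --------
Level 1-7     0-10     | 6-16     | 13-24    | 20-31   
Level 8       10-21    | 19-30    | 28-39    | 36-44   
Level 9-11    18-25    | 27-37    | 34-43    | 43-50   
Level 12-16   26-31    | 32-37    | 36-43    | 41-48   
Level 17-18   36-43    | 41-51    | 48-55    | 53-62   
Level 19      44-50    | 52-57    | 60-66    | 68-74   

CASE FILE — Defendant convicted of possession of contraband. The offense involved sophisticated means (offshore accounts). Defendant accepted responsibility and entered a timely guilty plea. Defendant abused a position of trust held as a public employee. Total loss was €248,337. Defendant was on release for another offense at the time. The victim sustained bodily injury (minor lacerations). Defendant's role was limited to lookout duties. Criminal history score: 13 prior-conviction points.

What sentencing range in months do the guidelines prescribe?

Base offense level for possession of contraband: 5.
§1 applies: 5 − 4 = 1.
§2 applies: 1 + 2 = 3.
§4 applies: 3 − 1 = 2.
§5 applies (level before this adjustment is 2 < 15, so +1): 2 + 1 = 3.
§6 applies (level before this adjustment is 3 < 10, so +1): 3 + 1 = 4.
§7 applies: 4 + 1 = 5.
§8 applies: 5 + 4 = 9.
Final offense level: 9.
Criminal history: 13 prior points → Category IV (13+).
Level 9 falls in the 9-11 band.
Grid: Level 9-11 × Category IV = 43-50 months.

43-50 months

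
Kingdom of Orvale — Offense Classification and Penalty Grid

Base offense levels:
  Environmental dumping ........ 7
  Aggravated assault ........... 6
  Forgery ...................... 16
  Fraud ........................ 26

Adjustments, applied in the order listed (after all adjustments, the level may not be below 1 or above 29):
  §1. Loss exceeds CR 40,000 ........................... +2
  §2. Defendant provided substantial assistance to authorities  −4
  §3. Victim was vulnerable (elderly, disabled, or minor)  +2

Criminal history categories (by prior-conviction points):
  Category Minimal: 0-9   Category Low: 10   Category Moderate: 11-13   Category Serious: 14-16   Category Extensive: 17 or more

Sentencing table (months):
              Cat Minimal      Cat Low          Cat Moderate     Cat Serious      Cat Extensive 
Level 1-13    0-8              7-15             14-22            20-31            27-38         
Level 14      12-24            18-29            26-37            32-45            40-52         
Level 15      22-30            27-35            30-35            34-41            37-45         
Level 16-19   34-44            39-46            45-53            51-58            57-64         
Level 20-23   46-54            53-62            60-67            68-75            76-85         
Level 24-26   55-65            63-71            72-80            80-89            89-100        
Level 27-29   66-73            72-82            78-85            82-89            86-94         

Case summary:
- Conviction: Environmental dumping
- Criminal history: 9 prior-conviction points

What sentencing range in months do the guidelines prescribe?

Base offense level for environmental dumping: 7.
Final offense level: 7.
Criminal history: 9 prior points → Category Minimal (0-9).
Level 7 falls in the 1-13 band.
Grid: Level 1-13 × Category Minimal = 0-8 months.

0-8 months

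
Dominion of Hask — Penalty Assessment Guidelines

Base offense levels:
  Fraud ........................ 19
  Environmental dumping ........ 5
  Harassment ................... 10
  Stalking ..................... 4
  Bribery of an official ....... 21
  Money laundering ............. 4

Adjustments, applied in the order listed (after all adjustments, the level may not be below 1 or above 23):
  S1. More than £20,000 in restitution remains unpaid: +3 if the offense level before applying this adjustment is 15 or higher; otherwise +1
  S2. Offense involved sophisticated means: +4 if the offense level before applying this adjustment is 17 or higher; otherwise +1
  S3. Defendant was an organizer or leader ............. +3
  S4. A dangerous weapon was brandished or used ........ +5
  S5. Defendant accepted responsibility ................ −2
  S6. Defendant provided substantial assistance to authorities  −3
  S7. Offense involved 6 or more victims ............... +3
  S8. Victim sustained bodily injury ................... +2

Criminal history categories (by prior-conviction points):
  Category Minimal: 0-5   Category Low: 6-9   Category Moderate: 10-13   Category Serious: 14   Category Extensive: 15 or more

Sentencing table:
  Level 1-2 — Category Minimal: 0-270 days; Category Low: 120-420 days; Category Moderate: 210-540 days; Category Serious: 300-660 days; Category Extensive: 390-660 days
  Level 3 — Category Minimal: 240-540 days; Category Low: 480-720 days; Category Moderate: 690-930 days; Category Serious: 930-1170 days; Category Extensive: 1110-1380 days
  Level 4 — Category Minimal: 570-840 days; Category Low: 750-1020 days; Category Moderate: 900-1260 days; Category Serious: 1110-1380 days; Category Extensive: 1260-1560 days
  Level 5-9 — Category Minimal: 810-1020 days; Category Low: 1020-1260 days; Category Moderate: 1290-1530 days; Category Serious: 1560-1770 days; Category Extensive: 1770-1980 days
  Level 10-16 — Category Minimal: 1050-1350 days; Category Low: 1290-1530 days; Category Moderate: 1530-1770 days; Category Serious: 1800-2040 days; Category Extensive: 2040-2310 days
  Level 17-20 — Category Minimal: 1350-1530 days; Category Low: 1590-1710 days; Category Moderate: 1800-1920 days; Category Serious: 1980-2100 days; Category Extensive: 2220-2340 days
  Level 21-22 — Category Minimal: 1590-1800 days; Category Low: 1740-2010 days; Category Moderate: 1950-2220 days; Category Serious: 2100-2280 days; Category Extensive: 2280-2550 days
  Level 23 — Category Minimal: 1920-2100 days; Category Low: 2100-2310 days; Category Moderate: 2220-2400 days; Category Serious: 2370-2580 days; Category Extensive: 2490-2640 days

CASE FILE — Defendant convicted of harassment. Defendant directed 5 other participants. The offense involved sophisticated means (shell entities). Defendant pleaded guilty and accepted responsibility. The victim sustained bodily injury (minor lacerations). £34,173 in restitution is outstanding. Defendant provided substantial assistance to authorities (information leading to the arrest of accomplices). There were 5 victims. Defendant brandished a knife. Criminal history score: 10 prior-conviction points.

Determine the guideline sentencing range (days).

1800-1920 days

Base offense level for harassment: 10.
S1 applies (level before this adjustment is 10 < 15, so +1): 10 + 1 = 11.
S2 applies (level before this adjustment is 11 < 17, so +1): 11 + 1 = 12.
S3 applies: 12 + 3 = 15.
S4 applies: 15 + 5 = 20.
S5 applies: 20 − 2 = 18.
S6 applies: 18 − 3 = 15.
S7 does not apply.
S8 applies: 15 + 2 = 17.
Final offense level: 17.
Criminal history: 10 prior points → Category Moderate (10-13).
Level 17 falls in the 17-20 band.
Grid: Level 17-20 × Category Moderate = 1800-1920 days.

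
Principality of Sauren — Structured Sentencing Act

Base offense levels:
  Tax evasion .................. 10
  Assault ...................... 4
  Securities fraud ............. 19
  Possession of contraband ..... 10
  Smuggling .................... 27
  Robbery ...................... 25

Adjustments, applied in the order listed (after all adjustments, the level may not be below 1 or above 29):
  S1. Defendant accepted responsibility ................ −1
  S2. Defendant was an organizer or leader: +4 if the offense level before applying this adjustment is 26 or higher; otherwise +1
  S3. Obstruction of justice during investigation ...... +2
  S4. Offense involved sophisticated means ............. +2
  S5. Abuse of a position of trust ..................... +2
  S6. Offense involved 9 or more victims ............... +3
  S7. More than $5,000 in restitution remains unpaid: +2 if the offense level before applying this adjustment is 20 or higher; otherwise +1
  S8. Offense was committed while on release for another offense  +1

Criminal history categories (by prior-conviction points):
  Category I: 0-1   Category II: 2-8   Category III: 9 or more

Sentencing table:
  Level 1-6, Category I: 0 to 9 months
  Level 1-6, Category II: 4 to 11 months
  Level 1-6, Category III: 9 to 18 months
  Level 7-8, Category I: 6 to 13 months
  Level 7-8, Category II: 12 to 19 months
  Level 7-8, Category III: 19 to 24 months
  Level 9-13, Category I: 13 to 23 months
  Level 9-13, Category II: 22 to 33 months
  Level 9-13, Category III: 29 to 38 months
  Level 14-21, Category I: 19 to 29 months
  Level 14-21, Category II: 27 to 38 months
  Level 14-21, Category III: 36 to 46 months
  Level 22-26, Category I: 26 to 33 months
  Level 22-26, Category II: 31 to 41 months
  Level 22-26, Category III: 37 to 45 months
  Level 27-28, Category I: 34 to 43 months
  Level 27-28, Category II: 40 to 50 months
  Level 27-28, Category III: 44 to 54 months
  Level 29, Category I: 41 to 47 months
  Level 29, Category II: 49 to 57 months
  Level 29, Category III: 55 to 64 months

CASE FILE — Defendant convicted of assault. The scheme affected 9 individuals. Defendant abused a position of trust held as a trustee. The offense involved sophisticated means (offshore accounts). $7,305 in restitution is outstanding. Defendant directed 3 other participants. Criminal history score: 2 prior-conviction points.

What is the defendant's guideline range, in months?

22-33 months

Base offense level for assault: 4.
S2 applies (level before this adjustment is 4 < 26, so +1): 4 + 1 = 5.
S4 applies: 5 + 2 = 7.
S5 applies: 7 + 2 = 9.
S6 applies: 9 + 3 = 12.
S7 applies (level before this adjustment is 12 < 20, so +1): 12 + 1 = 13.
Final offense level: 13.
Criminal history: 2 prior points → Category II (2-8).
Level 13 falls in the 9-13 band.
Grid: Level 9-13 × Category II = 22-33 months.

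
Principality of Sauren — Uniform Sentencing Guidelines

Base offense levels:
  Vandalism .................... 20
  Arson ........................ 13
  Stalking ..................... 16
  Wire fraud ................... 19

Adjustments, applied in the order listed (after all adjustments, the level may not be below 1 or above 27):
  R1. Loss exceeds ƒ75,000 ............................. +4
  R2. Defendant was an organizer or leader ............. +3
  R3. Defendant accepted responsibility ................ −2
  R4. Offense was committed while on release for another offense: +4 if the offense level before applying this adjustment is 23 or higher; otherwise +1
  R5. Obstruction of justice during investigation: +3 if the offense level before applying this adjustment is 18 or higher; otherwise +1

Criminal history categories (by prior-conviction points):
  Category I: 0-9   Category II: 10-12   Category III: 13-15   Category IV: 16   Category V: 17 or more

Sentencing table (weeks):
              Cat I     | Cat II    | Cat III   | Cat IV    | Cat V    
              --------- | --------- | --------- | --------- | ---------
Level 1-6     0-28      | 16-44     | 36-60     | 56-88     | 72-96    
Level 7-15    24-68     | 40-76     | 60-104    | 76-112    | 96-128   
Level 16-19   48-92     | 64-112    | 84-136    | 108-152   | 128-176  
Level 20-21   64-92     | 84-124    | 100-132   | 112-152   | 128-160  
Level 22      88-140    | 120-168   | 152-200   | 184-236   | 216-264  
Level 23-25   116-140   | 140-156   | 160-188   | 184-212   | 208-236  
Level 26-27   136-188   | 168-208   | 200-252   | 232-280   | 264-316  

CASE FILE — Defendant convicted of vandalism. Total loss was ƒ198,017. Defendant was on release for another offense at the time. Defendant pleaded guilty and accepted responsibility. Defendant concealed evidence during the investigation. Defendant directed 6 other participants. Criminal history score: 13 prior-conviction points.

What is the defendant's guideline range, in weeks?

Base offense level for vandalism: 20.
R1 applies: 20 + 4 = 24.
R2 applies: 24 + 3 = 27.
R3 applies: 27 − 2 = 25.
R4 applies (level before this adjustment is 25 ≥ 23, so +4): 25 + 4 = 29.
R5 applies (level before this adjustment is 29 ≥ 18, so +3): 29 + 3 = 32.
Level 32 exceeds the maximum of 27; capped at 27.
Final offense level: 27.
Criminal history: 13 prior points → Category III (13-15).
Level 27 falls in the 26-27 band.
Grid: Level 26-27 × Category III = 200-252 weeks.

200-252 weeks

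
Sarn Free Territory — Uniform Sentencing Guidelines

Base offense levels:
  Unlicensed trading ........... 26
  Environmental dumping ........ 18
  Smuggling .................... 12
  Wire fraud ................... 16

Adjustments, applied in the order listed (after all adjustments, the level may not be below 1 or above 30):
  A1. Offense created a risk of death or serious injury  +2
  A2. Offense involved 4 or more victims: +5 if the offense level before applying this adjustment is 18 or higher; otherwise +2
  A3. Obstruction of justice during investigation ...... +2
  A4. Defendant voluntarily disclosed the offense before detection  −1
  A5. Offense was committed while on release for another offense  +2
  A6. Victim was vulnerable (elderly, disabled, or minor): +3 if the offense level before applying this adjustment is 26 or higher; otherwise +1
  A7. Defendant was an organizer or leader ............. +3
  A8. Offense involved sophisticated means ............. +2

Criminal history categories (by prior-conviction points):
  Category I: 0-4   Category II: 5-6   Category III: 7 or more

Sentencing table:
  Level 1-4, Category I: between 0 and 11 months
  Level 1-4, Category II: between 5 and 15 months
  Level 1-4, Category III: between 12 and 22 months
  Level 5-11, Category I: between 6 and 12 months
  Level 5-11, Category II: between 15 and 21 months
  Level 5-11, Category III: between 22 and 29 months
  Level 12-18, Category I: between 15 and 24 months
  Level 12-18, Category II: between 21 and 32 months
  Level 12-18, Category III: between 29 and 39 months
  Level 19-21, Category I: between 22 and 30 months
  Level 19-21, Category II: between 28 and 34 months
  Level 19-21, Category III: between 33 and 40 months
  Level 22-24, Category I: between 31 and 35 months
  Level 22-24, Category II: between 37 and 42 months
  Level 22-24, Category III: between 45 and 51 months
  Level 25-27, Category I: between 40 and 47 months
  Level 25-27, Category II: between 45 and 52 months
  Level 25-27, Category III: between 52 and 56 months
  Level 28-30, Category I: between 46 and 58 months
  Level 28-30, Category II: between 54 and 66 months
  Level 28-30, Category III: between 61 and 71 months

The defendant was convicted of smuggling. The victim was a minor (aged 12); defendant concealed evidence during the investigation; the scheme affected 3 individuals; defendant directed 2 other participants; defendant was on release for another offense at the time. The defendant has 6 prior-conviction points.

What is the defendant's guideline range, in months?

28-34 months

Base offense level for smuggling: 12.
A3 applies: 12 + 2 = 14.
A4 does not apply.
A5 applies: 14 + 2 = 16.
A6 applies (level before this adjustment is 16 < 26, so +1): 16 + 1 = 17.
A7 applies: 17 + 3 = 20.
Final offense level: 20.
Criminal history: 6 prior points → Category II (5-6).
Level 20 falls in the 19-21 band.
Grid: Level 19-21 × Category II = 28-34 months.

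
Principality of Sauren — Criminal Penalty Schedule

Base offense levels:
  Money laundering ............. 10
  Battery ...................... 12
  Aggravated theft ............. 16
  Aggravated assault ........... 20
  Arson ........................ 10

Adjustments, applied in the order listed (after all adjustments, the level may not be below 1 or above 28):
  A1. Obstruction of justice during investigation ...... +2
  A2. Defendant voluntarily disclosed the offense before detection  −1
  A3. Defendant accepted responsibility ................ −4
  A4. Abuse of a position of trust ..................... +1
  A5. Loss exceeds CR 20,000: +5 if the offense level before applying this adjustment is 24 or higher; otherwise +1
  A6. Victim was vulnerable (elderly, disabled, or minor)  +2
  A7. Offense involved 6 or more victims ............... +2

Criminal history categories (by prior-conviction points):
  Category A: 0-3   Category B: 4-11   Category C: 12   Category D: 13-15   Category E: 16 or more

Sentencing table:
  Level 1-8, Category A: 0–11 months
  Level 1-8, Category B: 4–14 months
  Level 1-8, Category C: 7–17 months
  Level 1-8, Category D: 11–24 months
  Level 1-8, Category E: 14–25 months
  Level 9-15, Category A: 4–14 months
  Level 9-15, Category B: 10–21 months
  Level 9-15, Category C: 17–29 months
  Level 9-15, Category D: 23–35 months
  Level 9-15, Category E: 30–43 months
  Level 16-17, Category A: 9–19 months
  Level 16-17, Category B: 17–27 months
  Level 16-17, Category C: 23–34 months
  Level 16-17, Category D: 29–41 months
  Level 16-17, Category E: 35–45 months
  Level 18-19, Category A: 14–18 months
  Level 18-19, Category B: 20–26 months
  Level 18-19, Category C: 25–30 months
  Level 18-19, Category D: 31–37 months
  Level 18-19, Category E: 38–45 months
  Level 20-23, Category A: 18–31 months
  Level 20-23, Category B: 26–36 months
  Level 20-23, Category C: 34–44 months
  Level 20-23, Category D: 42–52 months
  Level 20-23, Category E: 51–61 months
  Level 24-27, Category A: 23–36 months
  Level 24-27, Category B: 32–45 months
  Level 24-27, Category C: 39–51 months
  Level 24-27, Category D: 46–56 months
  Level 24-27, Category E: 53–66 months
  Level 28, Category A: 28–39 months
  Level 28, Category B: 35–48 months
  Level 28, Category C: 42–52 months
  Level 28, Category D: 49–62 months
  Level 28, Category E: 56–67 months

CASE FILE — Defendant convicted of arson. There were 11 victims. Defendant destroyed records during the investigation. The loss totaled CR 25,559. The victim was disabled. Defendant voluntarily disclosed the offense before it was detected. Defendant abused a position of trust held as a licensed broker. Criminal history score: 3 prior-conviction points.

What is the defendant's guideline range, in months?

9-19 months

Base offense level for arson: 10.
A1 applies: 10 + 2 = 12.
A2 applies: 12 − 1 = 11.
A3 does not apply.
A4 applies: 11 + 1 = 12.
A5 applies (level before this adjustment is 12 < 24, so +1): 12 + 1 = 13.
A6 applies: 13 + 2 = 15.
A7 applies: 15 + 2 = 17.
Final offense level: 17.
Criminal history: 3 prior points → Category A (0-3).
Level 17 falls in the 16-17 band.
Grid: Level 16-17 × Category A = 9-19 months.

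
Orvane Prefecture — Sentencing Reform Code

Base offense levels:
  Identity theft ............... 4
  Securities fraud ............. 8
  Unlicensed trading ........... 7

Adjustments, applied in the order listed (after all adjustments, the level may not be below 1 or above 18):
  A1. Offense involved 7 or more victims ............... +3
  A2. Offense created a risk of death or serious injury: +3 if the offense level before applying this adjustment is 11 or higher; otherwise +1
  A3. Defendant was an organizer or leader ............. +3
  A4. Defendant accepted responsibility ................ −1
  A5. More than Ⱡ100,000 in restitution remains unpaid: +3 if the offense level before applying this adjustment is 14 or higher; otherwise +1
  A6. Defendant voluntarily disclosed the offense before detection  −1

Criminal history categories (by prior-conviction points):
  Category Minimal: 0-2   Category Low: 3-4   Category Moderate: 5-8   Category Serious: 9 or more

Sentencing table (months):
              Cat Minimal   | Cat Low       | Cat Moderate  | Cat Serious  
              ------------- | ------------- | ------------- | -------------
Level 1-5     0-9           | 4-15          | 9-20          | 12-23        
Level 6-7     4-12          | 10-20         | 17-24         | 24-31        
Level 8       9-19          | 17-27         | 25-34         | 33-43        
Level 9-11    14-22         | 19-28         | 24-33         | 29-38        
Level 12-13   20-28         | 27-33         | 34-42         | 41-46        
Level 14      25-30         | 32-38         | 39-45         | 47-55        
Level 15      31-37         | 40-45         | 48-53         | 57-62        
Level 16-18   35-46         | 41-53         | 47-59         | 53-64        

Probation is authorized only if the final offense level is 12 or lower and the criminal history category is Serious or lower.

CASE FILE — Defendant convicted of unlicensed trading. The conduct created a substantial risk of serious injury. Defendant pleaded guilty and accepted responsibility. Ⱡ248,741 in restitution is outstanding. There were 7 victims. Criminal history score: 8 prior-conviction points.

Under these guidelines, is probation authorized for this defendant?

Yes

Base offense level for unlicensed trading: 7.
A1 applies: 7 + 3 = 10.
A2 applies (level before this adjustment is 10 < 11, so +1): 10 + 1 = 11.
A4 applies: 11 − 1 = 10.
A5 applies (level before this adjustment is 10 < 14, so +1): 10 + 1 = 11.
Final offense level: 11.
Criminal history: 8 prior points → Category Moderate (5-8).
Level 11 falls in the 9-11 band.
Grid: Level 9-11 × Category Moderate = 24-33 months.
Probation check: level 11 ≤ 12 and category Moderate ≤ Serious → eligible.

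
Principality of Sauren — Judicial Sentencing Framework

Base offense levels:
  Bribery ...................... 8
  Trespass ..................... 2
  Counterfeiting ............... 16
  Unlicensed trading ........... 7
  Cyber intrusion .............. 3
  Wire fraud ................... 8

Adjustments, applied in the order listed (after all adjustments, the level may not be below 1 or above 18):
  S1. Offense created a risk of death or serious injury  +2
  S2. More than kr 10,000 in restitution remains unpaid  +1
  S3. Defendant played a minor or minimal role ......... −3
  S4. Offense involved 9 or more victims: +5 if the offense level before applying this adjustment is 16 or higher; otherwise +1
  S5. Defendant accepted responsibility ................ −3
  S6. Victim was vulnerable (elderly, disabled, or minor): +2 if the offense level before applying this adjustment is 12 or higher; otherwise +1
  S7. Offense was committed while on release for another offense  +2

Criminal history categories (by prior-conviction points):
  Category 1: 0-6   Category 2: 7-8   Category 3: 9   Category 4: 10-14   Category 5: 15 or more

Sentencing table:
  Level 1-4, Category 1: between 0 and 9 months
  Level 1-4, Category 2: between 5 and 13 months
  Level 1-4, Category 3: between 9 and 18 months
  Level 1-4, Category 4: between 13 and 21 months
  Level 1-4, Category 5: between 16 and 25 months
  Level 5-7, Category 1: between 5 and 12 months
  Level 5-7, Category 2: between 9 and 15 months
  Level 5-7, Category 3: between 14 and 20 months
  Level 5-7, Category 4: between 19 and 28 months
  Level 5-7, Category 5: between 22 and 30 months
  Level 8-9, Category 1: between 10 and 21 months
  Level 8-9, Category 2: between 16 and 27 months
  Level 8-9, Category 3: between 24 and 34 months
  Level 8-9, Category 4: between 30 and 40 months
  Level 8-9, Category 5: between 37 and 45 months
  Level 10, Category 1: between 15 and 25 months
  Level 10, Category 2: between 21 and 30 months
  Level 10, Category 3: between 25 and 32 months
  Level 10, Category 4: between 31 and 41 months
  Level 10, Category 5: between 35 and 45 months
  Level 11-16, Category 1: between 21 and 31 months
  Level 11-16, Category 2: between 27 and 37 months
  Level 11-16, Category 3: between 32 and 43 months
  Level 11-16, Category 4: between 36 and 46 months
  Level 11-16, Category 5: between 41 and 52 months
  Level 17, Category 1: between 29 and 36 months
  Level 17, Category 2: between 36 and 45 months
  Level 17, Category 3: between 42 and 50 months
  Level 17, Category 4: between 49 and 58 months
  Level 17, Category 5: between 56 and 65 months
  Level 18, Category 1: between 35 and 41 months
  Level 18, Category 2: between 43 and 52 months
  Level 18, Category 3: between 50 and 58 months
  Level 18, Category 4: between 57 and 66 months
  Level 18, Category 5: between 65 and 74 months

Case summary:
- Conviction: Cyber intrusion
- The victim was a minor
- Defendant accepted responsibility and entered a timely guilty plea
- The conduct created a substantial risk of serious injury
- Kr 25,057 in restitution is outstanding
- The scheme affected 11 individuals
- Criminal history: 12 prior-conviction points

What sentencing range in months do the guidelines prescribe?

19-28 months

Base offense level for cyber intrusion: 3.
S1 applies: 3 + 2 = 5.
S2 applies: 5 + 1 = 6.
S3 does not apply.
S4 applies (level before this adjustment is 6 < 16, so +1): 6 + 1 = 7.
S5 applies: 7 − 3 = 4.
S6 applies (level before this adjustment is 4 < 12, so +1): 4 + 1 = 5.
Final offense level: 5.
Criminal history: 12 prior points → Category 4 (10-14).
Level 5 falls in the 5-7 band.
Grid: Level 5-7 × Category 4 = 19-28 months.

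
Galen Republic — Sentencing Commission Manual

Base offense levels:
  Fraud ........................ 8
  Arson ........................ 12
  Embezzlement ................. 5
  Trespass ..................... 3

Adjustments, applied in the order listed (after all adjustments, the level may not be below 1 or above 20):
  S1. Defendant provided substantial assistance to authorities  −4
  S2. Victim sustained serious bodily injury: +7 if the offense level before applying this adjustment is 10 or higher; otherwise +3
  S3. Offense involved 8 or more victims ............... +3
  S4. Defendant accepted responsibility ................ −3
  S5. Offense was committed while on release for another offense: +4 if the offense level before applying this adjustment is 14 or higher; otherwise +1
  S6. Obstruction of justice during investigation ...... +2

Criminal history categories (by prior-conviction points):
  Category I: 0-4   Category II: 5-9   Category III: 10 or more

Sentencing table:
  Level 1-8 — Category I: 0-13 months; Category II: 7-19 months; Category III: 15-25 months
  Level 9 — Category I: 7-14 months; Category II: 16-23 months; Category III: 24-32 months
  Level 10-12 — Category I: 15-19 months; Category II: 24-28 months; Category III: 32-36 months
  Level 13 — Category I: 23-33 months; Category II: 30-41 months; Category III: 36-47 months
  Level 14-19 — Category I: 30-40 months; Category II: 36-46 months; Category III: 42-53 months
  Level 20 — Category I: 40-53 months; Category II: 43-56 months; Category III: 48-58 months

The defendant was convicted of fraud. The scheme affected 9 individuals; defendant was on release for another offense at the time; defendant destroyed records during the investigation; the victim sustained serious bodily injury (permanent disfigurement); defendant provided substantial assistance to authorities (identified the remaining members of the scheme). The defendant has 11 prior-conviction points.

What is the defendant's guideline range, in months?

36-47 months

Base offense level for fraud: 8.
S1 applies: 8 − 4 = 4.
S2 applies (level before this adjustment is 4 < 10, so +3): 4 + 3 = 7.
S3 applies: 7 + 3 = 10.
S5 applies (level before this adjustment is 10 < 14, so +1): 10 + 1 = 11.
S6 applies: 11 + 2 = 13.
Final offense level: 13.
Criminal history: 11 prior points → Category III (10+).
Level 13 falls in the 13 band.
Grid: Level 13 × Category III = 36-47 months.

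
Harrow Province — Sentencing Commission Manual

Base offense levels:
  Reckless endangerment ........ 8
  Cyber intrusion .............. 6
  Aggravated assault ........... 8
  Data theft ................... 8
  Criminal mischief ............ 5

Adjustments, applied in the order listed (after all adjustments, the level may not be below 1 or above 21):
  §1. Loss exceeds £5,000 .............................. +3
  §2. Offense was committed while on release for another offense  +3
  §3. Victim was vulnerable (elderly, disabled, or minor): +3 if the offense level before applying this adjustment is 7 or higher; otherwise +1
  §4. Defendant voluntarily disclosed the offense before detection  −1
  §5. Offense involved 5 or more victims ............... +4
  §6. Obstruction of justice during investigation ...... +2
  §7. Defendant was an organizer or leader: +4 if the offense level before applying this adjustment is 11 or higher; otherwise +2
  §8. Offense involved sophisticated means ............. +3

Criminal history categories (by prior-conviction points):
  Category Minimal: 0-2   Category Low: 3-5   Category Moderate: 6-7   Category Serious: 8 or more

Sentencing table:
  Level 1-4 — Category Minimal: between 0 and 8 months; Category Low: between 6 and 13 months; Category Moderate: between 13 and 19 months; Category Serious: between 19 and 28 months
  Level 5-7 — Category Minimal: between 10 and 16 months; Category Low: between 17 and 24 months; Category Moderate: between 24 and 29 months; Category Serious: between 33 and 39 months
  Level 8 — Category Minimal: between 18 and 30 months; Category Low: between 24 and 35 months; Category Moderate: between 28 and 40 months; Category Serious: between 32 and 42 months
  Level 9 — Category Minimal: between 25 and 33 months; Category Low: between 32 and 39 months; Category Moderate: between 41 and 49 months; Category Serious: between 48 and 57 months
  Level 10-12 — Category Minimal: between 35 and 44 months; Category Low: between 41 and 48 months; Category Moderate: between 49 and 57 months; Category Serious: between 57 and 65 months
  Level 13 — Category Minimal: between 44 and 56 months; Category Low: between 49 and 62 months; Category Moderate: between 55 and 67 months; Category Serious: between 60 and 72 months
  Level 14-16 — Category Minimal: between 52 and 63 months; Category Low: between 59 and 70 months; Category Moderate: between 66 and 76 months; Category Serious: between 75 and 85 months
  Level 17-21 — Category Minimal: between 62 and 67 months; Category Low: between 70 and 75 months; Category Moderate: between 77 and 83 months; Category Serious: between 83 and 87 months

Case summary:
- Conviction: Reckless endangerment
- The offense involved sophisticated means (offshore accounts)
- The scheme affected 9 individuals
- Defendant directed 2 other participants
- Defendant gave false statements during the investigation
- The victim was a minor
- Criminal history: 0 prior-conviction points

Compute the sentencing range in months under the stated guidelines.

Base offense level for reckless endangerment: 8.
§1 does not apply.
§2 does not apply.
§3 applies (level before this adjustment is 8 ≥ 7, so +3): 8 + 3 = 11.
§4 does not apply.
§5 applies: 11 + 4 = 15.
§6 applies: 15 + 2 = 17.
§7 applies (level before this adjustment is 17 ≥ 11, so +4): 17 + 4 = 21.
§8 applies: 21 + 3 = 24.
Level 24 exceeds the maximum of 21; capped at 21.
Final offense level: 21.
Criminal history: 0 prior points → Category Minimal (0-2).
Level 21 falls in the 17-21 band.
Grid: Level 17-21 × Category Minimal = 62-67 months.

62-67 months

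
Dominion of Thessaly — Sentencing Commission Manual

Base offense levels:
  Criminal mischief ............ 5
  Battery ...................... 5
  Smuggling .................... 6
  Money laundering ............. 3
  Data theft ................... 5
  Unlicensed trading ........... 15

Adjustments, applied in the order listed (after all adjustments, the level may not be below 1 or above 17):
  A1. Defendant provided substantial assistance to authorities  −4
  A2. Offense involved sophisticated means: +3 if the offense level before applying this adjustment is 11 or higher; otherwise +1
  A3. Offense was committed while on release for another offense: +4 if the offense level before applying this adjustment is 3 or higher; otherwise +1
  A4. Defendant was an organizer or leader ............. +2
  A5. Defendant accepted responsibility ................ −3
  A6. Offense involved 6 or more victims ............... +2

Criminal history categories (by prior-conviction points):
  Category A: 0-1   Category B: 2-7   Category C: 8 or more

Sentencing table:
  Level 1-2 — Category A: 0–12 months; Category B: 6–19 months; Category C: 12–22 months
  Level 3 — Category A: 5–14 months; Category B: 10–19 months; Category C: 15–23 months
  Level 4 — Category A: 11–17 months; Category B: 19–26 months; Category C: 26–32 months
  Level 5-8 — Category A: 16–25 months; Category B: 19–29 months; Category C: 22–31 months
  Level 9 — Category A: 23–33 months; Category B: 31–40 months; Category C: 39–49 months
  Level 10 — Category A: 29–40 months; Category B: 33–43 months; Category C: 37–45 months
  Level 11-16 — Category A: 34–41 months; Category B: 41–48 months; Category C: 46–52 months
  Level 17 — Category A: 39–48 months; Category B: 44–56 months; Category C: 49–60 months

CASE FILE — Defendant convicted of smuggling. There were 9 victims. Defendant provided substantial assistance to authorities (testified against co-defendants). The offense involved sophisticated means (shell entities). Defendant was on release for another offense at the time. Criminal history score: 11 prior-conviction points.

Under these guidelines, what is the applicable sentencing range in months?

39-49 months

Base offense level for smuggling: 6.
A1 applies: 6 − 4 = 2.
A2 applies (level before this adjustment is 2 < 11, so +1): 2 + 1 = 3.
A3 applies (level before this adjustment is 3 ≥ 3, so +4): 3 + 4 = 7.
A4 does not apply.
A5 does not apply.
A6 applies: 7 + 2 = 9.
Final offense level: 9.
Criminal history: 11 prior points → Category C (8+).
Level 9 falls in the 9 band.
Grid: Level 9 × Category C = 39-49 months.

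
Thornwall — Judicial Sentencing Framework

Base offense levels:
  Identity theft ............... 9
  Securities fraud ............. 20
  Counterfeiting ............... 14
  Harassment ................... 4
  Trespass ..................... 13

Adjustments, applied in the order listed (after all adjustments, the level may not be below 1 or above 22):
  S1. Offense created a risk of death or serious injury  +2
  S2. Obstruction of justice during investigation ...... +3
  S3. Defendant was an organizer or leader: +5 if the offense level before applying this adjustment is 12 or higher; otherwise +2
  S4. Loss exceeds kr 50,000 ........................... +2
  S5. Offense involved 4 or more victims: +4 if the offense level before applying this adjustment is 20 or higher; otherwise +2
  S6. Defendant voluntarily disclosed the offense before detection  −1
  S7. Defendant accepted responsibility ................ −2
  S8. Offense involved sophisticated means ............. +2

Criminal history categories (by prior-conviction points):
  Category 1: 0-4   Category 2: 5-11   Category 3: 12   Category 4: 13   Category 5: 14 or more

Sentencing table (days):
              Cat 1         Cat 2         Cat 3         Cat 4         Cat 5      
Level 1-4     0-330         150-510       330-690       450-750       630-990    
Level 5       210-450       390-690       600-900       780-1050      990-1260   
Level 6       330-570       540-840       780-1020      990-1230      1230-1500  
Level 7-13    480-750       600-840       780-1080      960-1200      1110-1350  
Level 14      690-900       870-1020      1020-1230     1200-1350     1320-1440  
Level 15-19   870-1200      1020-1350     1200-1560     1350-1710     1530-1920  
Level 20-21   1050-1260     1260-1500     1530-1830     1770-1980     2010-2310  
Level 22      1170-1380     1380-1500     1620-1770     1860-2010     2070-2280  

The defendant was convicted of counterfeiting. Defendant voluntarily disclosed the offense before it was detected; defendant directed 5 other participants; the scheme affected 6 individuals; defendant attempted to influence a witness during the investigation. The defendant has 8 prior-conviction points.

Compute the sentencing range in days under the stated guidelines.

Base offense level for counterfeiting: 14.
S2 applies: 14 + 3 = 17.
S3 applies (level before this adjustment is 17 ≥ 12, so +5): 17 + 5 = 22.
S5 applies (level before this adjustment is 22 ≥ 20, so +4): 22 + 4 = 26.
S6 applies: 26 − 1 = 25.
S8 does not apply.
Level 25 exceeds the maximum of 22; capped at 22.
Final offense level: 22.
Criminal history: 8 prior points → Category 2 (5-11).
Level 22 falls in the 22 band.
Grid: Level 22 × Category 2 = 1380-1500 days.

1380-1500 days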